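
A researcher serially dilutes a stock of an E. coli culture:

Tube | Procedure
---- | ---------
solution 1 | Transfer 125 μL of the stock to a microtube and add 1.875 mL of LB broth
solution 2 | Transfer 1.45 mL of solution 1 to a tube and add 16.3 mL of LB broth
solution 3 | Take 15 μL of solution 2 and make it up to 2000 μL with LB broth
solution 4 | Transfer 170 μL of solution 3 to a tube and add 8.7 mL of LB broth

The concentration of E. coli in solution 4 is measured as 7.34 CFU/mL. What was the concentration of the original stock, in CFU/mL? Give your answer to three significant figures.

1.00 × 10^7 CFU/mL

Step 1: 125 μL + 1.875 mL = 2000 μL total → factor 2000/125 = 16
Step 2: 1.45 mL + 16.3 mL = 17.75 mL total → factor 17.75/1.45 = 12.241
Step 3: 15 μL brought to 2000 μL → factor 2000/15 = 133.33
Step 4: 170 μL + 8.7 mL = 8870 μL total → factor 8870/170 = 52.176
Overall dilution factor = 16 × 12.241 × 133.33 × 52.176 = 1.3626 × 10^6
Stock = 7.34 CFU/mL × 1.3626 × 10^6 = 1.00 × 10^7 CFU/mL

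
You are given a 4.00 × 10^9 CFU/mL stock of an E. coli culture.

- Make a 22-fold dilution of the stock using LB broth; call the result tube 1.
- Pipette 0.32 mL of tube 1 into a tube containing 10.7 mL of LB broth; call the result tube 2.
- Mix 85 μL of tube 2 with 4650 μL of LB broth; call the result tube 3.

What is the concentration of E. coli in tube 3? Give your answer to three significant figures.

Step 1: 22-fold → factor 22
Step 2: 0.32 mL + 10.7 mL = 11.02 mL total → factor 11.02/0.32 = 34.438
Step 3: 85 μL + 4650 μL = 4735 μL total → factor 4735/85 = 55.706
Overall dilution factor = 22 × 34.438 × 55.706 = 42204
Final = 4.00 × 10^9 CFU/mL / 42204 = 9.48 × 10^4 CFU/mL

9.48 × 10^4 CFU/mL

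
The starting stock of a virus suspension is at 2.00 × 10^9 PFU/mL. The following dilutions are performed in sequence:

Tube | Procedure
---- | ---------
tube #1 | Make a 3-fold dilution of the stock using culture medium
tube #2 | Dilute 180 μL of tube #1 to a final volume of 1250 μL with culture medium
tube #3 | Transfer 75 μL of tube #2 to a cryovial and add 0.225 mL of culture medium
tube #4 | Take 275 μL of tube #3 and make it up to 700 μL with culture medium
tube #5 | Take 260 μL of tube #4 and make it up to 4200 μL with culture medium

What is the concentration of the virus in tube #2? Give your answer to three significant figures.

9.60 × 10^7 PFU/mL

Step 1: 3-fold → factor 3
Step 2: 180 μL brought to 1250 μL → factor 1250/180 = 6.9444
Dilution factor through tube #2 = 3 × 6.9444 = 20.833
[tube #2] = 2.00 × 10^9 PFU/mL / 20.833 = 9.60 × 10^7 PFU/mL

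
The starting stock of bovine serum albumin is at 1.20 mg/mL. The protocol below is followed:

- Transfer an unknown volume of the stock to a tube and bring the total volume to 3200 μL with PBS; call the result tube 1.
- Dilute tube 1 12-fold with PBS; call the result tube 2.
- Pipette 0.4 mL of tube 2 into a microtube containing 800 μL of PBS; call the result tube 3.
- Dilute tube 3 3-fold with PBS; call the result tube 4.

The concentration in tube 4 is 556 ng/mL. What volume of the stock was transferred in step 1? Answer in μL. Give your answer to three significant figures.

160 μL

Step 1: v brought to 3200 μL → factor = 3200 μL/v
Step 2: 12-fold → factor 12
Step 3: 0.4 mL + 800 μL = 1.2 mL total → factor 1.2/0.4 = 3
Step 4: 3-fold → factor 3
Product of known-step factors = 108
Overall factor = 1.20 mg/mL / (556 ng/mL) = 2158.3
Step-1 factor = 2158.3 / 108 = 19.984
v = 3200 μL / 19.984 = 160 μL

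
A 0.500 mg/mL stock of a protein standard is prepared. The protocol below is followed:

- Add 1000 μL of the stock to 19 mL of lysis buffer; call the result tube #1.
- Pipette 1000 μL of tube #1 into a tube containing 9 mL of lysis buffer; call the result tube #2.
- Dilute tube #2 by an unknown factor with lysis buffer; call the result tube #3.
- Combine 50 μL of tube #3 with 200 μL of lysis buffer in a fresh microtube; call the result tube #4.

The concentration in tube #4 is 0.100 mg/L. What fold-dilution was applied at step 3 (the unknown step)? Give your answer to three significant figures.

Step 1: 1000 μL + 19 mL = 20000 μL total → factor 20000/1000 = 20
Step 2: 1000 μL + 9 mL = 10000 μL total → factor 10000/1000 = 10
Step 3: unknown factor x
Step 4: 50 μL + 200 μL = 250 μL total → factor 250/50 = 5
Product of known-step factors = 1000
Overall factor = 0.500 mg/mL / (0.100 mg/L) = 5000
x = 5000 / 1000 = 5.00

5.00-fold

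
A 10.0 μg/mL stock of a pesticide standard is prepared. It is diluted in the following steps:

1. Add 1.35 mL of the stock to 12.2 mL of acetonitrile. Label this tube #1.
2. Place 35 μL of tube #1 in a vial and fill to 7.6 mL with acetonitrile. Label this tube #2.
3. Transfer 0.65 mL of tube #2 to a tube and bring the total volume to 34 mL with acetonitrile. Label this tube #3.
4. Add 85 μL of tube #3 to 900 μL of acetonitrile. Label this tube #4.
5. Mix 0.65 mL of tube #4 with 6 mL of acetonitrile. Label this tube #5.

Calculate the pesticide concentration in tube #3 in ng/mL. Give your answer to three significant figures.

0.0877 ng/mL

Step 1: 1.35 mL + 12.2 mL = 13.55 mL total → factor 13.55/1.35 = 10.037
Step 2: 35 μL brought to 7.6 mL → factor 7600/35 = 217.14
Step 3: 0.65 mL brought to 34 mL → factor 34/0.65 = 52.308
Dilution factor through tube #3 = 10.037 × 217.14 × 52.308 = 1.14 × 10^5
[tube #3] = 10.0 μg/mL / 1.14 × 10^5 = 8.772 × 10^-5 μg/mL = 0.0877 ng/mL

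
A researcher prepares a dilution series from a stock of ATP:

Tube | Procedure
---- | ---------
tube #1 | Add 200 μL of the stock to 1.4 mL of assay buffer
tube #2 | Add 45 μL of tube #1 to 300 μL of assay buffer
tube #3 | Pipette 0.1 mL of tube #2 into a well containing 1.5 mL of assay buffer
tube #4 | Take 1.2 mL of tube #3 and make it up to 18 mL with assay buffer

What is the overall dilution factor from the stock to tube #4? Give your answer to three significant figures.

Step 1: 200 μL + 1.4 mL = 1600 μL total → factor 1600/200 = 8
Step 2: 45 μL + 300 μL = 345 μL total → factor 345/45 = 7.6667
Step 3: 0.1 mL + 1.5 mL = 1.6 mL total → factor 1.6/0.1 = 16
Step 4: 1.2 mL brought to 18 mL → factor 18/1.2 = 15
Overall dilution factor = 8 × 7.6667 × 16 × 15 = 14720

1.47 × 10^4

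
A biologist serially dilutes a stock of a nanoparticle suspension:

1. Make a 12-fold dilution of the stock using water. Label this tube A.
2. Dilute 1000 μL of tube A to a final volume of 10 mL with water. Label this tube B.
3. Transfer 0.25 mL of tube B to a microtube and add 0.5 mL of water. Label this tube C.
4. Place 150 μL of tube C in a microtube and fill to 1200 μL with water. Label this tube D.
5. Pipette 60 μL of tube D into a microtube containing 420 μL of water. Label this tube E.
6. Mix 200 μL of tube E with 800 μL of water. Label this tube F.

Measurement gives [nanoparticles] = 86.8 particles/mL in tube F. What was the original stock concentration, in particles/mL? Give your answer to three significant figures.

1.00 × 10^7 particles/mL

Step 1: 12-fold → factor 12
Step 2: 1000 μL brought to 10 mL → factor 10000/1000 = 10
Step 3: 0.25 mL + 0.5 mL = 0.75 mL total → factor 0.75/0.25 = 3
Step 4: 150 μL brought to 1200 μL → factor 1200/150 = 8
Step 5: 60 μL + 420 μL = 480 μL total → factor 480/60 = 8
Step 6: 200 μL + 800 μL = 1000 μL total → factor 1000/200 = 5
Overall dilution factor = 12 × 10 × 3 × 8 × 8 × 5 = 1.152 × 10^5
Stock = 86.8 particles/mL × 1.152 × 10^5 = 1.00 × 10^7 particles/mL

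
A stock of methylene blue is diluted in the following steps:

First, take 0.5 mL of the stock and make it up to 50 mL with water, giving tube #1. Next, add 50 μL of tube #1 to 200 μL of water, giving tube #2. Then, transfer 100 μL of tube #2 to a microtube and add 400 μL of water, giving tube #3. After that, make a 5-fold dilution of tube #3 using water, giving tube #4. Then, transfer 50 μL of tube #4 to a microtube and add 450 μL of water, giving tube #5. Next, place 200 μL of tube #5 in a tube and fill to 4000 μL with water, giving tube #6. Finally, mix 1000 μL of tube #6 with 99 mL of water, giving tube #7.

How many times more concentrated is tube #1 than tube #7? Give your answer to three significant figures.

Step 1: 0.5 mL brought to 50 mL → factor 50/0.5 = 100
Step 2: 50 μL + 200 μL = 250 μL total → factor 250/50 = 5
Step 3: 100 μL + 400 μL = 500 μL total → factor 500/100 = 5
Step 4: 5-fold → factor 5
Step 5: 50 μL + 450 μL = 500 μL total → factor 500/50 = 10
Step 6: 200 μL brought to 4000 μL → factor 4000/200 = 20
Step 7: 1000 μL + 99 mL = 1 × 10^5 μL total → factor 1 × 10^5/1000 = 100
Dilution factor to tube #1 = 100; to tube #7 = 2.5 × 10^8
[tube #1]/[tube #7] = (factor to tube #7)/(factor to tube #1) = 2.5 × 10^8/100 = 2.50 × 10^6

2.50 × 10^6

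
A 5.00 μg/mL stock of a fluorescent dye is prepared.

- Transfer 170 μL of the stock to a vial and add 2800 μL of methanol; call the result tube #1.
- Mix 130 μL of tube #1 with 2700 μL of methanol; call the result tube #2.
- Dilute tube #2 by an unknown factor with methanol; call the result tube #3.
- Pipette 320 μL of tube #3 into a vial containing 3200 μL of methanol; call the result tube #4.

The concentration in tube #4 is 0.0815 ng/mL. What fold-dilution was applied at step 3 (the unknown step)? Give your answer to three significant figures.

14.7-fold

Step 1: 170 μL + 2800 μL = 2970 μL total → factor 2970/170 = 17.471
Step 2: 130 μL + 2700 μL = 2830 μL total → factor 2830/130 = 21.769
Step 3: unknown factor x
Step 4: 320 μL + 3200 μL = 3520 μL total → factor 3520/320 = 11
Product of known-step factors = 4183.5
Overall factor = 5.00 μg/mL / (0.0815 ng/mL) = 61350
x = 61350 / 4183.5 = 14.7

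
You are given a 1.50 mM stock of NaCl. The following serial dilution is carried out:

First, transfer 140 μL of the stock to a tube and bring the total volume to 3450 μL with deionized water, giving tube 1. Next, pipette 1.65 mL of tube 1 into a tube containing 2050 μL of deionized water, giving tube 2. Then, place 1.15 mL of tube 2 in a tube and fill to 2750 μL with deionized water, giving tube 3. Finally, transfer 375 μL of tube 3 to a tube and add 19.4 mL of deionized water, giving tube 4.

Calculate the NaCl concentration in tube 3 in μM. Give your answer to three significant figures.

11.4 μM

Step 1: 140 μL brought to 3450 μL → factor 3450/140 = 24.643
Step 2: 1.65 mL + 2050 μL = 3.7 mL total → factor 3.7/1.65 = 2.2424
Step 3: 1.15 mL brought to 2750 μL → factor 2.75/1.15 = 2.3913
Dilution factor through tube 3 = 24.643 × 2.2424 × 2.3913 = 132.14
[tube 3] = 1.50 mM / 132.14 = 0.01135 mM = 11.4 μM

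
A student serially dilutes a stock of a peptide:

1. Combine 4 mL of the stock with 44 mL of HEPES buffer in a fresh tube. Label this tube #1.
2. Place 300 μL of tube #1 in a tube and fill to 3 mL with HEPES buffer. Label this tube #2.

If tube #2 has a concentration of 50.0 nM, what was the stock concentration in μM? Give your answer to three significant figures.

6.00 μM

Step 1: 4 mL + 44 mL = 48 mL total → factor 48/4 = 12
Step 2: 300 μL brought to 3 mL → factor 3000/300 = 10
Overall dilution factor = 12 × 10 = 120
Stock = 50.0 nM × 120 = 6000 nM = 6.00 μM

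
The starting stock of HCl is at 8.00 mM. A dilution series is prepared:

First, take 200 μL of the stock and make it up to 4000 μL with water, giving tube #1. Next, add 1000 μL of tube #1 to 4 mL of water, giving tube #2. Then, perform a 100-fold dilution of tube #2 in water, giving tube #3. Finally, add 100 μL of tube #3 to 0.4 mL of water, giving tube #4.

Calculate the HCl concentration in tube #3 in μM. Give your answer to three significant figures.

0.800 μM

Step 1: 200 μL brought to 4000 μL → factor 4000/200 = 20
Step 2: 1000 μL + 4 mL = 5000 μL total → factor 5000/1000 = 5
Step 3: 100-fold → factor 100
Dilution factor through tube #3 = 20 × 5 × 100 = 10000
[tube #3] = 8.00 mM / 10000 = 0.0008000 mM = 0.800 μM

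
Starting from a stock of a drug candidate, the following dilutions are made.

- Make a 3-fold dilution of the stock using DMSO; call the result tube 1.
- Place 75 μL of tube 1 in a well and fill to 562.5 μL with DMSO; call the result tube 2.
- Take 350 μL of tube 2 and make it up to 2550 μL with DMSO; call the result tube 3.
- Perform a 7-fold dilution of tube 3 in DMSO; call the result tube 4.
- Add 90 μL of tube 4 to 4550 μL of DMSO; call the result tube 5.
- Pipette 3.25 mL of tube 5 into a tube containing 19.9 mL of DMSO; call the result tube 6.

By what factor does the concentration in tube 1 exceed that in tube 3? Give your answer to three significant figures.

54.6

Step 1: 3-fold → factor 3
Step 2: 75 μL brought to 562.5 μL → factor 562.5/75 = 7.5
Step 3: 350 μL brought to 2550 μL → factor 2550/350 = 7.2857
Dilution factor to tube 1 = 3; to tube 3 = 163.93
[tube 1]/[tube 3] = (factor to tube 3)/(factor to tube 1) = 163.93/3 = 54.6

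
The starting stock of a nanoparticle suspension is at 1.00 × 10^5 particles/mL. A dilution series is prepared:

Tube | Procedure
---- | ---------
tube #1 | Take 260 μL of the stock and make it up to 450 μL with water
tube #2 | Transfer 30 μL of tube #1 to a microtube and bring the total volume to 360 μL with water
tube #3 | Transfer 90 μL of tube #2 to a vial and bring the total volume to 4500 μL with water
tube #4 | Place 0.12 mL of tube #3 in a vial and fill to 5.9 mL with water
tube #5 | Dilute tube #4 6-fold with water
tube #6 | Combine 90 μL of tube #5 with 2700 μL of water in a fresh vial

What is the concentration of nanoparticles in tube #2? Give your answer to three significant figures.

4.81 × 10^3 particles/mL

Step 1: 260 μL brought to 450 μL → factor 450/260 = 1.7308
Step 2: 30 μL brought to 360 μL → factor 360/30 = 12
Dilution factor through tube #2 = 1.7308 × 12 = 20.769
[tube #2] = 1.00 × 10^5 particles/mL / 20.769 = 4.81 × 10^3 particles/mL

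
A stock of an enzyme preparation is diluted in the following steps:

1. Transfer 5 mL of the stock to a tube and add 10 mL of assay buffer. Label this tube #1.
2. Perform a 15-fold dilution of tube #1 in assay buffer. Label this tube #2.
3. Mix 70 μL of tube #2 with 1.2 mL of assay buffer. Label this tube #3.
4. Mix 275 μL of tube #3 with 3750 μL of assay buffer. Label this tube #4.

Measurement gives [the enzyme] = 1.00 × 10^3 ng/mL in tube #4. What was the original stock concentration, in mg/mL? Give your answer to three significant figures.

11.9 mg/mL

Step 1: 5 mL + 10 mL = 15 mL total → factor 15/5 = 3
Step 2: 15-fold → factor 15
Step 3: 70 μL + 1.2 mL = 1270 μL total → factor 1270/70 = 18.143
Step 4: 275 μL + 3750 μL = 4025 μL total → factor 4025/275 = 14.636
Overall dilution factor = 3 × 15 × 18.143 × 14.636 = 11950
Stock = 1.00 × 10^3 ng/mL × 11950 = 1.195 × 10^7 ng/mL = 11.9 mg/mL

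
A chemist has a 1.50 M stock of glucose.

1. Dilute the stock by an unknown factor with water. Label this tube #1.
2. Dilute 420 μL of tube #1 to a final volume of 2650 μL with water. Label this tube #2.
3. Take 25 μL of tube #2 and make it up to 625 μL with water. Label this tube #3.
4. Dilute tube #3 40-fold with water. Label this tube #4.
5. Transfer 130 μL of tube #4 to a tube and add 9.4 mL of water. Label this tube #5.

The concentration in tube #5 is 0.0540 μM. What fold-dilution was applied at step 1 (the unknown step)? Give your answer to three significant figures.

Step 1: unknown factor x
Step 2: 420 μL brought to 2650 μL → factor 2650/420 = 6.3095
Step 3: 25 μL brought to 625 μL → factor 625/25 = 25
Step 4: 40-fold → factor 40
Step 5: 130 μL + 9.4 mL = 9530 μL total → factor 9530/130 = 73.308
Product of known-step factors = 4.6254 × 10^5
Overall factor = 1.50 M / (0.0540 μM) = 2.7778 × 10^7
x = 2.7778 × 10^7 / 4.6254 × 10^5 = 60.1

60.1-fold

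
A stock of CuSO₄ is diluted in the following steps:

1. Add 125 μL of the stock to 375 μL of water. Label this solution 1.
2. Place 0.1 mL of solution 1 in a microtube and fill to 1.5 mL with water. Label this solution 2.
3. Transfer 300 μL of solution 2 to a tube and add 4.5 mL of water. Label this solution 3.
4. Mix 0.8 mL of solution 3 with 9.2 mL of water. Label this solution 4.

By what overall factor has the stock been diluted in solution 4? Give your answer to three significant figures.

Step 1: 125 μL + 375 μL = 500 μL total → factor 500/125 = 4
Step 2: 0.1 mL brought to 1.5 mL → factor 1.5/0.1 = 15
Step 3: 300 μL + 4.5 mL = 4800 μL total → factor 4800/300 = 16
Step 4: 0.8 mL + 9.2 mL = 10 mL total → factor 10/0.8 = 12.5
Overall dilution factor = 4 × 15 × 16 × 12.5 = 12000

1.20 × 10^4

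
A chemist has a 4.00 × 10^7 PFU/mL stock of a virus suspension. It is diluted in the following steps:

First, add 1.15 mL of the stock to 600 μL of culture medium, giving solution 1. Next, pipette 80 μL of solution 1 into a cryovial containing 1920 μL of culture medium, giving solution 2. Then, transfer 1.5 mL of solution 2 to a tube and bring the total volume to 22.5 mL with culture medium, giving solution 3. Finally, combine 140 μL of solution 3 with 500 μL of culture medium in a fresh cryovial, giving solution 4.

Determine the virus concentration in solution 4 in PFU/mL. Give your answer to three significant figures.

Step 1: 1.15 mL + 600 μL = 1.75 mL total → factor 1.75/1.15 = 1.5217
Step 2: 80 μL + 1920 μL = 2000 μL total → factor 2000/80 = 25
Step 3: 1.5 mL brought to 22.5 mL → factor 22.5/1.5 = 15
Step 4: 140 μL + 500 μL = 640 μL total → factor 640/140 = 4.5714
Overall dilution factor = 1.5217 × 25 × 15 × 4.5714 = 2608.7
Final = 4.00 × 10^7 PFU/mL / 2608.7 = 1.53 × 10^4 PFU/mL

1.53 × 10^4 PFU/mL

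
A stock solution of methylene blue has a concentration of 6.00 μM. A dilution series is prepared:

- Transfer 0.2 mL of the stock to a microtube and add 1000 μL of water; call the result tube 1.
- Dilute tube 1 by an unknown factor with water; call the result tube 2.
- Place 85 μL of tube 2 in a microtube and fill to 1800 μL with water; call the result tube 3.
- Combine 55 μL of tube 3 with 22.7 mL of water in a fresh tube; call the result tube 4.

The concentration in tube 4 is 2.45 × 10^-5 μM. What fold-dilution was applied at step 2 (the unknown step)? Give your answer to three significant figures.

Step 1: 0.2 mL + 1000 μL = 1.2 mL total → factor 1.2/0.2 = 6
Step 2: unknown factor x
Step 3: 85 μL brought to 1800 μL → factor 1800/85 = 21.176
Step 4: 55 μL + 22.7 mL = 22755 μL total → factor 22755/55 = 413.73
Product of known-step factors = 52568
Overall factor = 6.00 μM / (2.45 × 10^-5 μM) = 2.449 × 10^5
x = 2.449 × 10^5 / 52568 = 4.66

4.66-fold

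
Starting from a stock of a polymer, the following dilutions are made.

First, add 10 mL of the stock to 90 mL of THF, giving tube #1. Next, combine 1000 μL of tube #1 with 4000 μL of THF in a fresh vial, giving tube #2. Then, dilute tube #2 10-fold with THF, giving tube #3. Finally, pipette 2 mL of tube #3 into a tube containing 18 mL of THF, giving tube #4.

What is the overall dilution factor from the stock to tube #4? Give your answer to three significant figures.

Step 1: 10 mL + 90 mL = 100 mL total → factor 100/10 = 10
Step 2: 1000 μL + 4000 μL = 5000 μL total → factor 5000/1000 = 5
Step 3: 10-fold → factor 10
Step 4: 2 mL + 18 mL = 20 mL total → factor 20/2 = 10
Overall dilution factor = 10 × 5 × 10 × 10 = 5000

5.00 × 10^3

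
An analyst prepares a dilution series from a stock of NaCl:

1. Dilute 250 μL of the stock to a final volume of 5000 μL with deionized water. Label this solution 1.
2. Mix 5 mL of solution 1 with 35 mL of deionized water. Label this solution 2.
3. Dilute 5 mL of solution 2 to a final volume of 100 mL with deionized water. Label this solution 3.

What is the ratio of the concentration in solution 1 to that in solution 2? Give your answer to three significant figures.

8.00

Step 1: 250 μL brought to 5000 μL → factor 5000/250 = 20
Step 2: 5 mL + 35 mL = 40 mL total → factor 40/5 = 8
Dilution factor to solution 1 = 20; to solution 2 = 160
[solution 1]/[solution 2] = (factor to solution 2)/(factor to solution 1) = 160/20 = 8.00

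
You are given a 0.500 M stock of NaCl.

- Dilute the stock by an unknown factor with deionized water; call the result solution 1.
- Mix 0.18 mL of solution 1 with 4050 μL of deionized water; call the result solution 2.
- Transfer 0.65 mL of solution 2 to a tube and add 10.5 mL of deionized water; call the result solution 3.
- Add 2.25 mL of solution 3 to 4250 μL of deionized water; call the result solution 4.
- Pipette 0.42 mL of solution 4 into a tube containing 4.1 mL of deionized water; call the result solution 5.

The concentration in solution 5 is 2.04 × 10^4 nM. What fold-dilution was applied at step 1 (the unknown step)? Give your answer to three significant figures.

Step 1: unknown factor x
Step 2: 0.18 mL + 4050 μL = 4.23 mL total → factor 4.23/0.18 = 23.5
Step 3: 0.65 mL + 10.5 mL = 11.15 mL total → factor 11.15/0.65 = 17.154
Step 4: 2.25 mL + 4250 μL = 6.5 mL total → factor 6.5/2.25 = 2.8889
Step 5: 0.42 mL + 4.1 mL = 4.52 mL total → factor 4.52/0.42 = 10.762
Product of known-step factors = 12533
Overall factor = 0.500 M / (2.04 × 10^4 nM) = 24510
x = 24510 / 12533 = 1.96

1.96-fold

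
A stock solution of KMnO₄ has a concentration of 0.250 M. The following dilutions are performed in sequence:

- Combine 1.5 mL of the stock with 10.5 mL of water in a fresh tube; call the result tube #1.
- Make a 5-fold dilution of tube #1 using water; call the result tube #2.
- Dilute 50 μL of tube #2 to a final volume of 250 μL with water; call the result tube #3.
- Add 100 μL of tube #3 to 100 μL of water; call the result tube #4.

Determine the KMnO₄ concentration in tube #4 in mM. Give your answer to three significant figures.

0.625 mM

Step 1: 1.5 mL + 10.5 mL = 12 mL total → factor 12/1.5 = 8
Step 2: 5-fold → factor 5
Step 3: 50 μL brought to 250 μL → factor 250/50 = 5
Step 4: 100 μL + 100 μL = 200 μL total → factor 200/100 = 2
Overall dilution factor = 8 × 5 × 5 × 2 = 400
Final = 0.250 M / 400 = 0.0006250 M = 0.625 mM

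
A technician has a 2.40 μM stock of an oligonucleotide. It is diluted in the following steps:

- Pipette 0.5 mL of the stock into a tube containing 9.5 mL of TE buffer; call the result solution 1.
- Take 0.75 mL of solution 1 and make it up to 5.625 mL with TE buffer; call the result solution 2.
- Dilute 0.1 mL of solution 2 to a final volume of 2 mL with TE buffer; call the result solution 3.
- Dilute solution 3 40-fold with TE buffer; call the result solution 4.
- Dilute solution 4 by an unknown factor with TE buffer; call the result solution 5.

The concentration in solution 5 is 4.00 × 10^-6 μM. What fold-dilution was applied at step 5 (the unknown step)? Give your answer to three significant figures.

Step 1: 0.5 mL + 9.5 mL = 10 mL total → factor 10/0.5 = 20
Step 2: 0.75 mL brought to 5.625 mL → factor 5.625/0.75 = 7.5
Step 3: 0.1 mL brought to 2 mL → factor 2/0.1 = 20
Step 4: 40-fold → factor 40
Step 5: unknown factor x
Product of known-step factors = 1.2 × 10^5
Overall factor = 2.40 μM / (4.00 × 10^-6 μM) = 6 × 10^5
x = 6 × 10^5 / 1.2 × 10^5 = 5.00

5.00-fold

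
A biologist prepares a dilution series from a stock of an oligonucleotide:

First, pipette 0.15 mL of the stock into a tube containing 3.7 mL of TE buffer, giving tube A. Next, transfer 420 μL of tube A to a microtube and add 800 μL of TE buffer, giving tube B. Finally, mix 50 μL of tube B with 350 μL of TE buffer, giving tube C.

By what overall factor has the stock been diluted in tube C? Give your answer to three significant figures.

Step 1: 0.15 mL + 3.7 mL = 3.85 mL total → factor 3.85/0.15 = 25.667
Step 2: 420 μL + 800 μL = 1220 μL total → factor 1220/420 = 2.9048
Step 3: 50 μL + 350 μL = 400 μL total → factor 400/50 = 8
Overall dilution factor = 25.667 × 2.9048 × 8 = 596.44

596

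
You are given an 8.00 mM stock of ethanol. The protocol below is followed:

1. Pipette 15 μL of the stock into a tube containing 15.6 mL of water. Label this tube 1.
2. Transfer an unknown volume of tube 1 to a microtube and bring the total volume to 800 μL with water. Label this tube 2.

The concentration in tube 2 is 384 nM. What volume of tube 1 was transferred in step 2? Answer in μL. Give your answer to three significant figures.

40.0 μL

Step 1: 15 μL + 15.6 mL = 15615 μL total → factor 15615/15 = 1041
Step 2: v brought to 800 μL → factor = 800 μL/v
Product of known-step factors = 1041
Overall factor = 8.00 mM / (384 nM) = 20833
Step-2 factor = 20833 / 1041 = 20.013
v = 800 μL / 20.013 = 40.0 μL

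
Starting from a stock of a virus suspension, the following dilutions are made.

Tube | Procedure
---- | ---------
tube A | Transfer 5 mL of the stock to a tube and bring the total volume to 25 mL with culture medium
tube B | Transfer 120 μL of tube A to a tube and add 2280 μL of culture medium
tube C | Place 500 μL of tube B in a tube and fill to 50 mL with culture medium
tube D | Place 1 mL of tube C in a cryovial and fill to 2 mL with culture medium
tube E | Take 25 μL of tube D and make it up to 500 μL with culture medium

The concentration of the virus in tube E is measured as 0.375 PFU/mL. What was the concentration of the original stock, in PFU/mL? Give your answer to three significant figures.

1.50 × 10^5 PFU/mL

Step 1: 5 mL brought to 25 mL → factor 25/5 = 5
Step 2: 120 μL + 2280 μL = 2400 μL total → factor 2400/120 = 20
Step 3: 500 μL brought to 50 mL → factor 50000/500 = 100
Step 4: 1 mL brought to 2 mL → factor 2/1 = 2
Step 5: 25 μL brought to 500 μL → factor 500/25 = 20
Overall dilution factor = 5 × 20 × 100 × 2 × 20 = 4 × 10^5
Stock = 0.375 PFU/mL × 4 × 10^5 = 1.50 × 10^5 PFU/mL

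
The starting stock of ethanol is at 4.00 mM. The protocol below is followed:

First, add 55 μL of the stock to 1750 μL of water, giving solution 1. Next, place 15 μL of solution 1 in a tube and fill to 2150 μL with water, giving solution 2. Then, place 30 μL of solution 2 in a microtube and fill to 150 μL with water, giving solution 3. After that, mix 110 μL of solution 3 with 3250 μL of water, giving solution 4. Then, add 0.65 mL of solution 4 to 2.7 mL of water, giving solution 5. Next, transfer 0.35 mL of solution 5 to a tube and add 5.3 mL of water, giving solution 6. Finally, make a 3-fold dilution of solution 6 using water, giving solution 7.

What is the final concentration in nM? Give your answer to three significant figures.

Step 1: 55 μL + 1750 μL = 1805 μL total → factor 1805/55 = 32.818
Step 2: 15 μL brought to 2150 μL → factor 2150/15 = 143.33
Step 3: 30 μL brought to 150 μL → factor 150/30 = 5
Step 4: 110 μL + 3250 μL = 3360 μL total → factor 3360/110 = 30.545
Step 5: 0.65 mL + 2.7 mL = 3.35 mL total → factor 3.35/0.65 = 5.1538
Step 6: 0.35 mL + 5.3 mL = 5.65 mL total → factor 5.65/0.35 = 16.143
Step 7: 3-fold → factor 3
Overall dilution factor = 32.818 × 143.33 × 5 × 30.545 × 5.1538 × 16.143 × 3 = 1.7931 × 10^8
Final = 4.00 mM / 1.7931 × 10^8 = 2.231 × 10^-8 mM = 0.0223 nM

0.0223 nM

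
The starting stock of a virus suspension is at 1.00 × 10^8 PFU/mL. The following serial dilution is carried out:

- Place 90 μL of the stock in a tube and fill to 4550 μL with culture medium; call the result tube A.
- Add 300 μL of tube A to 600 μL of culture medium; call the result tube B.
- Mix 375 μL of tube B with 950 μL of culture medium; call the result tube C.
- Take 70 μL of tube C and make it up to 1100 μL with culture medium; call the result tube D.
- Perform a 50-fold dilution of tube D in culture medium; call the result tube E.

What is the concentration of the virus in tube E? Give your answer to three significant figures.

237 PFU/mL

Step 1: 90 μL brought to 4550 μL → factor 4550/90 = 50.556
Step 2: 300 μL + 600 μL = 900 μL total → factor 900/300 = 3
Step 3: 375 μL + 950 μL = 1325 μL total → factor 1325/375 = 3.5333
Step 4: 70 μL brought to 1100 μL → factor 1100/70 = 15.714
Step 5: 50-fold → factor 50
Overall dilution factor = 50.556 × 3 × 3.5333 × 15.714 × 50 = 4.2106 × 10^5
Final = 1.00 × 10^8 PFU/mL / 4.2106 × 10^5 = 237 PFU/mL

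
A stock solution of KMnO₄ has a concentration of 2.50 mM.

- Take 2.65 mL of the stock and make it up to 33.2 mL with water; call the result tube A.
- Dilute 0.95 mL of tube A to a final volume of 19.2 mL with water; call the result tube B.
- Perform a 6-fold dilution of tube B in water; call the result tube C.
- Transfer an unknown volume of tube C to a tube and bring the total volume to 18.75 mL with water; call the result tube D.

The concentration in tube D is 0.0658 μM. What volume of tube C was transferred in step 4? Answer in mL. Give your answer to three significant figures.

Step 1: 2.65 mL brought to 33.2 mL → factor 33.2/2.65 = 12.528
Step 2: 0.95 mL brought to 19.2 mL → factor 19.2/0.95 = 20.211
Step 3: 6-fold → factor 6
Step 4: v brought to 18.75 mL → factor = 18.75 mL/v
Product of known-step factors = 1519.2
Overall factor = 2.50 mM / (0.0658 μM) = 37994
Step-4 factor = 37994 / 1519.2 = 25.009
v = 18.75 mL / 25.009 = 0.750 mL

0.750 mL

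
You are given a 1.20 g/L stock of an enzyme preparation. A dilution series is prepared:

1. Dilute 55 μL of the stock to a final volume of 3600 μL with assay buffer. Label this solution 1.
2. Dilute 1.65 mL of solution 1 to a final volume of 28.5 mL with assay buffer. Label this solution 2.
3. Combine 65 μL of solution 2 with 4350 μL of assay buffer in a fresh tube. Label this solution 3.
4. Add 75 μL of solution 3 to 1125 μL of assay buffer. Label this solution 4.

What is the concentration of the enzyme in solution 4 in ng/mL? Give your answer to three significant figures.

0.977 ng/mL

Step 1: 55 μL brought to 3600 μL → factor 3600/55 = 65.455
Step 2: 1.65 mL brought to 28.5 mL → factor 28.5/1.65 = 17.273
Step 3: 65 μL + 4350 μL = 4415 μL total → factor 4415/65 = 67.923
Step 4: 75 μL + 1125 μL = 1200 μL total → factor 1200/75 = 16
Overall dilution factor = 65.455 × 17.273 × 67.923 × 16 = 1.2287 × 10^6
Final = 1.20 g/L / 1.2287 × 10^6 = 9.767 × 10^-7 g/L = 0.977 ng/mL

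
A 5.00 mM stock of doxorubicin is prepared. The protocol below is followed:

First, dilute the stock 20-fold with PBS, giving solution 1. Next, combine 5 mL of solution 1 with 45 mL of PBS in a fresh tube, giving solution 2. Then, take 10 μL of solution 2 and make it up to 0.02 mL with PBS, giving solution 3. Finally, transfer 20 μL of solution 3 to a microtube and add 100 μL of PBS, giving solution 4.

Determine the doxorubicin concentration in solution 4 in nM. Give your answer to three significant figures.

Step 1: 20-fold → factor 20
Step 2: 5 mL + 45 mL = 50 mL total → factor 50/5 = 10
Step 3: 10 μL brought to 0.02 mL → factor 20/10 = 2
Step 4: 20 μL + 100 μL = 120 μL total → factor 120/20 = 6
Overall dilution factor = 20 × 10 × 2 × 6 = 2400
Final = 5.00 mM / 2400 = 0.002083 mM = 2.08 × 10^3 nM

2.08 × 10^3 nM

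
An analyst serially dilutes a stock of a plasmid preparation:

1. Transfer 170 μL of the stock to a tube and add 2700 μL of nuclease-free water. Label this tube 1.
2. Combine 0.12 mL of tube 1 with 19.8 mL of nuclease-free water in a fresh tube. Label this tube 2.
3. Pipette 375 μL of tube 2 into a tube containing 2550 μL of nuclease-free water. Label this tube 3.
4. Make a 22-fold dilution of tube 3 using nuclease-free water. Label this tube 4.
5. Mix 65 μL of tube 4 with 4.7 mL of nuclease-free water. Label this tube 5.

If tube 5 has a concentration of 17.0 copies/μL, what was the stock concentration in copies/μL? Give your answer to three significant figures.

5.99 × 10^8 copies/μL

Step 1: 170 μL + 2700 μL = 2870 μL total → factor 2870/170 = 16.882
Step 2: 0.12 mL + 19.8 mL = 19.92 mL total → factor 19.92/0.12 = 166
Step 3: 375 μL + 2550 μL = 2925 μL total → factor 2925/375 = 7.8
Step 4: 22-fold → factor 22
Step 5: 65 μL + 4.7 mL = 4765 μL total → factor 4765/65 = 73.308
Overall dilution factor = 16.882 × 166 × 7.8 × 22 × 73.308 = 3.5254 × 10^7
Stock = 17.0 copies/μL × 3.5254 × 10^7 = 5.99 × 10^8 copies/μL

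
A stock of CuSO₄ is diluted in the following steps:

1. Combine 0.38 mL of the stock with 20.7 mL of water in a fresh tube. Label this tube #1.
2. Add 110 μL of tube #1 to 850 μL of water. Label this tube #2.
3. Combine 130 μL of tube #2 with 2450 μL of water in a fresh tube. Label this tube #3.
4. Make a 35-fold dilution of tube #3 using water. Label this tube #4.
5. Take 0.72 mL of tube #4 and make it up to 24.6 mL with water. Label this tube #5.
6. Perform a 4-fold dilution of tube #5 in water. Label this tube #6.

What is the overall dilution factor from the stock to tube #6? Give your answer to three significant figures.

Step 1: 0.38 mL + 20.7 mL = 21.08 mL total → factor 21.08/0.38 = 55.474
Step 2: 110 μL + 850 μL = 960 μL total → factor 960/110 = 8.7273
Step 3: 130 μL + 2450 μL = 2580 μL total → factor 2580/130 = 19.846
Step 4: 35-fold → factor 35
Step 5: 0.72 mL brought to 24.6 mL → factor 24.6/0.72 = 34.167
Step 6: 4-fold → factor 4
Overall dilution factor = 55.474 × 8.7273 × 19.846 × 35 × 34.167 × 4 = 4.5959 × 10^7

4.60 × 10^7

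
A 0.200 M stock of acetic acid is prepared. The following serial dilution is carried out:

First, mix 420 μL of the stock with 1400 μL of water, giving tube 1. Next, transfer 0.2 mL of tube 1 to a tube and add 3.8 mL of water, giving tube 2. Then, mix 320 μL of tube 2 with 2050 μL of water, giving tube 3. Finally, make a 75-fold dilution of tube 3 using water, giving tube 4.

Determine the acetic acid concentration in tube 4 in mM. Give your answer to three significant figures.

Step 1: 420 μL + 1400 μL = 1820 μL total → factor 1820/420 = 4.3333
Step 2: 0.2 mL + 3.8 mL = 4 mL total → factor 4/0.2 = 20
Step 3: 320 μL + 2050 μL = 2370 μL total → factor 2370/320 = 7.4062
Step 4: 75-fold → factor 75
Overall dilution factor = 4.3333 × 20 × 7.4062 × 75 = 48141
Final = 0.200 M / 48141 = 4.154 × 10^-6 M = 0.00415 mM

0.00415 mM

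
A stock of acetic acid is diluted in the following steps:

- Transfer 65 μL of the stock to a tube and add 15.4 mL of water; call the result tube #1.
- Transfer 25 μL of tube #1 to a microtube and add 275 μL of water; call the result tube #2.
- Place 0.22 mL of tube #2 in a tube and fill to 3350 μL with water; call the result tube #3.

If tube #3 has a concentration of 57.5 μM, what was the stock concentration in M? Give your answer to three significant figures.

Step 1: 65 μL + 15.4 mL = 15465 μL total → factor 15465/65 = 237.92
Step 2: 25 μL + 275 μL = 300 μL total → factor 300/25 = 12
Step 3: 0.22 mL brought to 3350 μL → factor 3.35/0.22 = 15.227
Overall dilution factor = 237.92 × 12 × 15.227 = 43475
Stock = 57.5 μM × 43475 = 2.500 × 10^6 μM = 2.50 M

2.50 M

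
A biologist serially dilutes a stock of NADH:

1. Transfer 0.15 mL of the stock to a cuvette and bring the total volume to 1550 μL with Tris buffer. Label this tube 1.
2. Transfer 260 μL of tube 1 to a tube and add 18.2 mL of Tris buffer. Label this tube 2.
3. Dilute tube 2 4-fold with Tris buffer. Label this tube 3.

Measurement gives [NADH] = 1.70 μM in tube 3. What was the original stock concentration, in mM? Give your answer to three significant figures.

4.99 mM

Step 1: 0.15 mL brought to 1550 μL → factor 1.55/0.15 = 10.333
Step 2: 260 μL + 18.2 mL = 18460 μL total → factor 18460/260 = 71
Step 3: 4-fold → factor 4
Overall dilution factor = 10.333 × 71 × 4 = 2934.7
Stock = 1.70 μM × 2934.7 = 4989 μM = 4.99 mM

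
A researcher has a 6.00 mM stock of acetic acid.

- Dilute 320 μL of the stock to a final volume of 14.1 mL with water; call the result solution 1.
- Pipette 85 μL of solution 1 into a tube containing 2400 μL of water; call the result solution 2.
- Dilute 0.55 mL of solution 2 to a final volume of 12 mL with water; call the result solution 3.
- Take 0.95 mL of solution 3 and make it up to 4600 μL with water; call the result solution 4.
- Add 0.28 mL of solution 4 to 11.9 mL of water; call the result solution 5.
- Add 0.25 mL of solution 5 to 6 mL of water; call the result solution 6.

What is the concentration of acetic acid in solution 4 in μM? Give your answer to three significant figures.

0.0441 μM

Step 1: 320 μL brought to 14.1 mL → factor 14100/320 = 44.062
Step 2: 85 μL + 2400 μL = 2485 μL total → factor 2485/85 = 29.235
Step 3: 0.55 mL brought to 12 mL → factor 12/0.55 = 21.818
Step 4: 0.95 mL brought to 4600 μL → factor 4.6/0.95 = 4.8421
Dilution factor through solution 4 = 44.062 × 29.235 × 21.818 × 4.8421 = 1.3609 × 10^5
[solution 4] = 6.00 mM / 1.3609 × 10^5 = 4.409 × 10^-5 mM = 0.0441 μM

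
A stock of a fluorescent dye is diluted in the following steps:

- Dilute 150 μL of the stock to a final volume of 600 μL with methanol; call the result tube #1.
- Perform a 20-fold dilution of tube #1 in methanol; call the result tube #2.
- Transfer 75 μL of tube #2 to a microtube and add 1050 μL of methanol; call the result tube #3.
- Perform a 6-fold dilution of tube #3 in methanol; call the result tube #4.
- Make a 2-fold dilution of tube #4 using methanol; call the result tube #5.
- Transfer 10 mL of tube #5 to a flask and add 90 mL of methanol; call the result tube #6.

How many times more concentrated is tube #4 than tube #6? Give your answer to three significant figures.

Step 1: 150 μL brought to 600 μL → factor 600/150 = 4
Step 2: 20-fold → factor 20
Step 3: 75 μL + 1050 μL = 1125 μL total → factor 1125/75 = 15
Step 4: 6-fold → factor 6
Step 5: 2-fold → factor 2
Step 6: 10 mL + 90 mL = 100 mL total → factor 100/10 = 10
Dilution factor to tube #4 = 7200; to tube #6 = 1.44 × 10^5
[tube #4]/[tube #6] = (factor to tube #6)/(factor to tube #4) = 1.44 × 10^5/7200 = 20.0

20.0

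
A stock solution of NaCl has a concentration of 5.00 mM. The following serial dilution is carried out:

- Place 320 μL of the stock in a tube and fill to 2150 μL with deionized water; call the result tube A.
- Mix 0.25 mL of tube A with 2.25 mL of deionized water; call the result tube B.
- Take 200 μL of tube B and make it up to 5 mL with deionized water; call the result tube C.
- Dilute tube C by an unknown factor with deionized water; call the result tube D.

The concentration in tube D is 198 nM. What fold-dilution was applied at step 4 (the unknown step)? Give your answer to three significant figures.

Step 1: 320 μL brought to 2150 μL → factor 2150/320 = 6.7188
Step 2: 0.25 mL + 2.25 mL = 2.5 mL total → factor 2.5/0.25 = 10
Step 3: 200 μL brought to 5 mL → factor 5000/200 = 25
Step 4: unknown factor x
Product of known-step factors = 1679.7
Overall factor = 5.00 mM / (198 nM) = 25253
x = 25253 / 1679.7 = 15.0

15.0-fold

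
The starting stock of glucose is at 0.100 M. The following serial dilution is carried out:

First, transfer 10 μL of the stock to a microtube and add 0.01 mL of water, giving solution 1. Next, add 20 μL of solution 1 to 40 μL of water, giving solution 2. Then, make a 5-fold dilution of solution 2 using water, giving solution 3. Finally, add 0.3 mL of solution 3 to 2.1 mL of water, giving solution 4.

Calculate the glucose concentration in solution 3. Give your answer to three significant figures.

0.00333 M

Step 1: 10 μL + 0.01 mL = 20 μL total → factor 20/10 = 2
Step 2: 20 μL + 40 μL = 60 μL total → factor 60/20 = 3
Step 3: 5-fold → factor 5
Dilution factor through solution 3 = 2 × 3 × 5 = 30
[solution 3] = 0.100 M / 30 = 0.00333 M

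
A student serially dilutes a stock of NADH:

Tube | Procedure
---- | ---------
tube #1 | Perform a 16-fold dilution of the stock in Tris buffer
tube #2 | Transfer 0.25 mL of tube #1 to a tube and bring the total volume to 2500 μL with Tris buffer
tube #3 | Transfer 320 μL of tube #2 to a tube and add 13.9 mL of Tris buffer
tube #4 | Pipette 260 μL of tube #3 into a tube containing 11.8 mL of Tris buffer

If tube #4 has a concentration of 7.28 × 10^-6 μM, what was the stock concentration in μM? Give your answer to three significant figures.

Step 1: 16-fold → factor 16
Step 2: 0.25 mL brought to 2500 μL → factor 2.5/0.25 = 10
Step 3: 320 μL + 13.9 mL = 14220 μL total → factor 14220/320 = 44.438
Step 4: 260 μL + 11.8 mL = 12060 μL total → factor 12060/260 = 46.385
Overall dilution factor = 16 × 10 × 44.438 × 46.385 = 3.2979 × 10^5
Stock = 7.28 × 10^-6 μM × 3.2979 × 10^5 = 2.40 μM

2.40 μM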